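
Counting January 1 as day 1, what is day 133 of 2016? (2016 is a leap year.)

May 12, 2016

Jan has 31 days (133 − 31 = 102 remain).
Feb has 29 days (102 − 29 = 73 remain).
Mar has 31 days (73 − 31 = 42 remain).
Apr has 30 days (42 − 30 = 12 remain).
12 into May → May 12.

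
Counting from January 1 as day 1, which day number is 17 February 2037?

Days in months before February: 31 = 31.
Plus 17 days into February → day 48.

48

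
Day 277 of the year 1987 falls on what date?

January has 31 days (277 − 31 = 246 remain).
February has 28 days (246 − 28 = 218 remain).
March has 31 days (218 − 31 = 187 remain).
April has 30 days (187 − 30 = 157 remain).
May has 31 days (157 − 31 = 126 remain).
June has 30 days (126 − 30 = 96 remain).
July has 31 days (96 − 31 = 65 remain).
August has 31 days (65 − 31 = 34 remain).
September has 30 days (34 − 30 = 4 remain).
4 into October → October 4.

October 4, 1987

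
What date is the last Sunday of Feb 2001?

The first Sunday of Feb 2001 is Feb 4.
Feb 2001 has 28 days. Adding weeks: 4, 11, 18, 25 — the last one ≤ 28 is the 25th.

Feb 25, 2001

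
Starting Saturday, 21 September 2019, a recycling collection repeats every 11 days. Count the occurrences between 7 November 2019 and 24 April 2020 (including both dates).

15

Occurrences land 11·i days after 21 September 2019 for i = 0, 1, 2, …
7 November 2019 is 47 days after the start; 47 ÷ 11 = 4 remainder 3; since the remainder is 3, round up to i = 5. First occurrence in the window: #6 on 15 November 2019 (5×11 = 55 days in).
24 April 2020 is 216 days after the start; 216 ÷ 11 = 19 remainder 7. Last occurrence in the window: #20 on 17 April 2020.
Occurrences #6 through #20: 15 in total.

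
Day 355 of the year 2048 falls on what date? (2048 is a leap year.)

January has 31 days (355 − 31 = 324 remain).
February has 29 days (324 − 29 = 295 remain).
March has 31 days (295 − 31 = 264 remain).
April has 30 days (264 − 30 = 234 remain).
May has 31 days (234 − 31 = 203 remain).
June has 30 days (203 − 30 = 173 remain).
July has 31 days (173 − 31 = 142 remain).
August has 31 days (142 − 31 = 111 remain).
September has 30 days (111 − 30 = 81 remain).
October has 31 days (81 − 31 = 50 remain).
November has 30 days (50 − 30 = 20 remain).
20 into December → December 20.

20 December 2048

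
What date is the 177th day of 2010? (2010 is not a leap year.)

January has 31 days (177 − 31 = 146 remain).
February has 28 days (146 − 28 = 118 remain).
March has 31 days (118 − 31 = 87 remain).
April has 30 days (87 − 30 = 57 remain).
May has 31 days (57 − 31 = 26 remain).
26 into June → June 26.

June 26, 2010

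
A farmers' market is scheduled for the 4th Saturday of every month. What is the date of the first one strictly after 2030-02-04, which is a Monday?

2030-02-23

February 2030 starts on a Friday; its first Saturday is the 2nd, so the 4th Saturday is the 23rd — 2030-02-23.
2030-02-23 is after 2030-02-04, so that is the next one.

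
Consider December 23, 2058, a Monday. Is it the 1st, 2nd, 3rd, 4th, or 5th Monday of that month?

4th

Day 23 falls in week ⌈23/7⌉ of the month.
Days 1–7 hold the 1st Monday, 8–14 the 2nd, 15–21 the 3rd, 22–28 the 4th, 29–31 the 5th.
23 is in the range for the 4th.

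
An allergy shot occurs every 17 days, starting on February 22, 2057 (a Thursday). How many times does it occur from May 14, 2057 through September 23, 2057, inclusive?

8

Occurrences land 17·i days after February 22, 2057 for i = 0, 1, 2, …
May 14, 2057 is 81 days after the start; 81 ÷ 17 = 4 remainder 13; since the remainder is 13, round up to i = 5. First occurrence in the window: #6 on May 18, 2057 (5×17 = 85 days in).
September 23, 2057 is 213 days after the start; 213 ÷ 17 = 12 remainder 9. Last occurrence in the window: #13 on September 14, 2057.
Occurrences #6 through #13: 8 in total.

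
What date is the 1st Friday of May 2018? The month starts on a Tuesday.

May 2018 begins on a Tuesday, so the first Friday is May 4 (3 days later).

2018-05-04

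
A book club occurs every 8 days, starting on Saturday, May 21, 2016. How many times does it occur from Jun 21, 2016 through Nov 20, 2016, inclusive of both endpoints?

19

Occurrences land 8·i days after May 21, 2016 for i = 0, 1, 2, …
Jun 21, 2016 is 31 days after the start; 31 ÷ 8 = 3 remainder 7; since the remainder is 7, round up to i = 4. First occurrence in the window: #5 on Jun 22, 2016 (4×8 = 32 days in).
Nov 20, 2016 is 183 days after the start; 183 ÷ 8 = 22 remainder 7. Last occurrence in the window: #23 on Nov 13, 2016.
Occurrences #5 through #23: 19 in total.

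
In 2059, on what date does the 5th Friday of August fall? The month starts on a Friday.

August 2059 begins on a Friday, so the first Friday is August 1.
The 5th Friday is 4 weeks later: 1 + 28 = 29.

2059-08-29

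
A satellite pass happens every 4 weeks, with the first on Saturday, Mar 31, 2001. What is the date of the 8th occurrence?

Oct 13, 2001

The 8th occurrence is 7 intervals after the first: 7 × 28 = 196 days after Mar 31, 2001.
Mar has 31 days — 0 days to the end of Mar leaves 196.
Apr has 30 days (166 left).
May has 31 days (135 left).
Jun has 30 days (105 left).
Jul has 31 days (74 left).
Aug has 31 days (43 left).
Sep has 30 days (13 left).
13 days into Oct → Oct 13, 2001.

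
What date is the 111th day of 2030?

April 21, 2030

January has 31 days (111 − 31 = 80 remain).
February has 28 days (80 − 28 = 52 remain).
March has 31 days (52 − 31 = 21 remain).
21 into April → April 21.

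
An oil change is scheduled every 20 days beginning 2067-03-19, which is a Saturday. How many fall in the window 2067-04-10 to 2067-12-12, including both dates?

Occurrences land 20·i days after 2067-03-19 for i = 0, 1, 2, …
2067-04-10 is 22 days after the start; 22 ÷ 20 = 1 remainder 2; since the remainder is 2, round up to i = 2. First occurrence in the window: #3 on 2067-04-28 (2×20 = 40 days in).
2067-12-12 is 268 days after the start; 268 ÷ 20 = 13 remainder 8. Last occurrence in the window: #14 on 2067-12-04.
Occurrences #3 through #14: 12 in total.

12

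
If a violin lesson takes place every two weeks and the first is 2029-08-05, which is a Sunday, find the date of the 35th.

2030-11-24

The 35th occurrence is 34 intervals after the first: 34 × 14 = 476 days after 2029-08-05.
August has 31 days — 26 days to the end of August leaves 450.
From end of August to end of 2029 is 122 days (328 left).
January has 31 days (297 left).
February has 28 days (269 left).
March has 31 days (238 left).
April has 30 days (208 left).
May has 31 days (177 left).
June has 30 days (147 left).
July has 31 days (116 left).
August has 31 days (85 left).
September has 30 days (55 left).
October has 31 days (24 left).
24 days into November → 2030-11-24.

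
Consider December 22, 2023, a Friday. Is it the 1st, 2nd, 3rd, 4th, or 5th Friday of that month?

4th

Day 22 falls in week ⌈22/7⌉ of the month.
Days 1–7 hold the 1st Friday, 8–14 the 2nd, 15–21 the 3rd, 22–28 the 4th, 29–31 the 5th.
22 is in the range for the 4th.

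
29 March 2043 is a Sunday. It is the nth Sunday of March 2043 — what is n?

5th

Day 29 falls in week ⌈29/7⌉ of the month.
Days 1–7 hold the 1st Sunday, 8–14 the 2nd, 15–21 the 3rd, 22–28 the 4th, 29–31 the 5th.
29 is in the range for the 5th.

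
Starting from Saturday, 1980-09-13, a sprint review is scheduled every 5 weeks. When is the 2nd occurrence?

The 2nd occurrence is 1 interval after the first: 1 × 35 = 35 days after 1980-09-13.
September has 30 days — 17 days to the end of September leaves 18.
18 days into October → 1980-10-18.

1980-10-18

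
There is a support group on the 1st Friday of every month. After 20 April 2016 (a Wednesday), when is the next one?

6 May 2016

April 2016 starts on a Friday, so its 1st Friday is 1 April 2016.
That is not after 20 April 2016, so look at May 2016.
May 2016 starts on a Sunday, so its 1st Friday is 6 May 2016 (5 days in).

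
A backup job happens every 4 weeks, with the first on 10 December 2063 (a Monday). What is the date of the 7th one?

The 7th occurrence is 6 intervals after the first: 6 × 28 = 168 days after 10 December 2063.
December has 31 days — 21 days to the end of December leaves 147.
January has 31 days (116 left).
February has 29 days (87 left).
March has 31 days (56 left).
April has 30 days (26 left).
26 days into May → 26 May 2064.

26 May 2064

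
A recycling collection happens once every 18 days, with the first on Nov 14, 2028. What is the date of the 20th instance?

The 20th occurrence is 19 intervals after the first: 19 × 18 = 342 days after Nov 14, 2028.
Nov has 30 days — 16 days to the end of Nov leaves 326.
Dec has 31 days (295 left).
Jan has 31 days (264 left).
Feb has 28 days (236 left).
Mar has 31 days (205 left).
Apr has 30 days (175 left).
May has 31 days (144 left).
Jun has 30 days (114 left).
Jul has 31 days (83 left).
Aug has 31 days (52 left).
Sep has 30 days (22 left).
22 days into Oct → Oct 22, 2029.

Oct 22, 2029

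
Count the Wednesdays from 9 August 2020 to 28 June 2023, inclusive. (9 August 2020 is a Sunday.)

9 August 2020 is a Sunday; the first Wednesday on or after it is 12 August 2020 (3 days later).
From 12 August 2020 to 28 June 2023: 141 + 365 + 365 + 179 = 1050 days (rest of 2020, 2021, 2022, to 28 June 2023 in 2023).
1050 ÷ 7 = 150 full weeks with remainder 0, so 150 more Wednesdays after the first → 151.

151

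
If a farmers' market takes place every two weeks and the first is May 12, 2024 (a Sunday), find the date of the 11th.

Sep 29, 2024

The 11th occurrence is 10 intervals after the first: 10 × 14 = 140 days after May 12, 2024.
May has 31 days — 19 days to the end of May leaves 121.
Jun has 30 days (91 left).
Jul has 31 days (60 left).
Aug has 31 days (29 left).
29 days into Sep → Sep 29, 2024.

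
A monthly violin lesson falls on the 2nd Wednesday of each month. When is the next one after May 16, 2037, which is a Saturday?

May 2037 starts on a Friday; its first Wednesday is the 6th, so the 2nd Wednesday is the 13th — May 13, 2037.
That is not after May 16, 2037, so look at Jun 2037.
Jun 2037 starts on a Monday; its first Wednesday is the 3rd, so the 2nd Wednesday is the 10th — Jun 10, 2037.

Jun 10, 2037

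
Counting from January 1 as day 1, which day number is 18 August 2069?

230

Days in months before August: 31 + 28 + 31 + 30 + 31 + 30 + 31 = 212.
Plus 18 days into August → day 230.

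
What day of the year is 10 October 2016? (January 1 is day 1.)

Days in months before October: 31 + 29 + 31 + 30 + 31 + 30 + 31 + 31 + 30 = 274.
Plus 10 days into October → day 284.

284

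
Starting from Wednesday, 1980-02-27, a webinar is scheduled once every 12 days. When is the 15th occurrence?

1980-08-13

The 15th occurrence is 14 intervals after the first: 14 × 12 = 168 days after 1980-02-27.
February has 29 days — 2 days to the end of February leaves 166.
March has 31 days (135 left).
April has 30 days (105 left).
May has 31 days (74 left).
June has 30 days (44 left).
July has 31 days (13 left).
13 days into August → 1980-08-13.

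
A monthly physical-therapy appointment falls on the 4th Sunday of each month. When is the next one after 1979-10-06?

1979-10-28

October 1979 starts on a Monday; its first Sunday is the 7th, so the 4th Sunday is the 28th — 1979-10-28.
1979-10-28 is after 1979-10-06, so that is the next one.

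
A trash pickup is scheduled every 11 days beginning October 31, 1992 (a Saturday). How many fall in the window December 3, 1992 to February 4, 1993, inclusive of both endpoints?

Occurrences land 11·i days after October 31, 1992 for i = 0, 1, 2, …
December 3, 1992 is 33 days after the start; 33 ÷ 11 = 3 remainder 0. First occurrence in the window: #4 on December 3, 1992 (3×11 = 33 days in).
February 4, 1993 is 96 days after the start; 96 ÷ 11 = 8 remainder 8. Last occurrence in the window: #9 on January 27, 1993.
Occurrences #4 through #9: 6 in total.

6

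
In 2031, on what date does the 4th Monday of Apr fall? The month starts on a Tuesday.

Apr 2031 begins on a Tuesday, so the first Monday is Apr 7 (6 days later).
The 4th Monday is 3 weeks later: 7 + 21 = 28.

Apr 28, 2031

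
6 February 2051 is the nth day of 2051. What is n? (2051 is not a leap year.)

37

Days in months before February: 31 = 31.
Plus 6 days into February → day 37.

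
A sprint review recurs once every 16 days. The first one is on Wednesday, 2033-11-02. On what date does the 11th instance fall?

2034-04-11

The 11th occurrence is 10 intervals after the first: 10 × 16 = 160 days after 2033-11-02.
November has 30 days — 28 days to the end of November leaves 132.
December has 31 days (101 left).
January has 31 days (70 left).
February has 28 days (42 left).
March has 31 days (11 left).
11 days into April → 2034-04-11.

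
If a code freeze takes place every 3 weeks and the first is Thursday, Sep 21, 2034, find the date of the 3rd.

The 3rd occurrence is 2 intervals after the first: 2 × 21 = 42 days after Sep 21, 2034.
Sep has 30 days — 9 days to the end of Sep leaves 33.
Oct has 31 days (2 left).
2 days into Nov → Nov 2, 2034.

Nov 2, 2034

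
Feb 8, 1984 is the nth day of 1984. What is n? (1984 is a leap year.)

Days in months before Feb: 31 = 31.
Plus 8 days into Feb → day 39.

39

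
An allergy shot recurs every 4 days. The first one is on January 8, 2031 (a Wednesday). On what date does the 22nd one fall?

April 2, 2031

The 22nd occurrence is 21 intervals after the first: 21 × 4 = 84 days after January 8, 2031.
January has 31 days — 23 days to the end of January leaves 61.
February has 28 days (33 left).
March has 31 days (2 left).
2 days into April → April 2, 2031.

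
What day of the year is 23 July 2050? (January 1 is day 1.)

204

Days in months before July: 31 + 28 + 31 + 30 + 31 + 30 = 181.
Plus 23 days into July → day 204.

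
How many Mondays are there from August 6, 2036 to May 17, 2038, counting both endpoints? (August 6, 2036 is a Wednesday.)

August 6, 2036 is a Wednesday; the first Monday on or after it is August 11, 2036 (5 days later).
From August 11, 2036 to May 17, 2038: 142 + 365 + 137 = 644 days (rest of 2036, 2037, to May 17, 2038 in 2038).
644 ÷ 7 = 92 full weeks with remainder 0, so 92 more Mondays after the first → 93.

93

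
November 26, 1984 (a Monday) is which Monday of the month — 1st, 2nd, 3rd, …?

4th

Day 26 falls in week ⌈26/7⌉ of the month.
Days 1–7 hold the 1st Monday, 8–14 the 2nd, 15–21 the 3rd, 22–28 the 4th, 29–31 the 5th.
26 is in the range for the 4th.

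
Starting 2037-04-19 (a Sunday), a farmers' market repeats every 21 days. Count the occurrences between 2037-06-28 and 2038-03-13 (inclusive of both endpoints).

12

Occurrences land 21·i days after 2037-04-19 for i = 0, 1, 2, …
2037-06-28 is 70 days after the start; 70 ÷ 21 = 3 remainder 7; since the remainder is 7, round up to i = 4. First occurrence in the window: #5 on 2037-07-12 (4×21 = 84 days in).
2038-03-13 is 328 days after the start; 328 ÷ 21 = 15 remainder 13. Last occurrence in the window: #16 on 2038-02-28.
Occurrences #5 through #16: 12 in total.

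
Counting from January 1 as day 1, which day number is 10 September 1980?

254

Days in months before September: 31 + 29 + 31 + 30 + 31 + 30 + 31 + 31 = 244.
Plus 10 days into September → day 254.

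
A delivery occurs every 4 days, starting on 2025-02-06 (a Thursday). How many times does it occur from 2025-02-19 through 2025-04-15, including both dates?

14

Occurrences land 4·i days after 2025-02-06 for i = 0, 1, 2, …
2025-02-19 is 13 days after the start; 13 ÷ 4 = 3 remainder 1; since the remainder is 1, round up to i = 4. First occurrence in the window: #5 on 2025-02-22 (4×4 = 16 days in).
2025-04-15 is 68 days after the start; 68 ÷ 4 = 17 remainder 0. Last occurrence in the window: #18 on 2025-04-15.
Occurrences #5 through #18: 14 in total.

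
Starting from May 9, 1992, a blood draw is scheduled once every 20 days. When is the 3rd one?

June 18, 1992

The 3rd occurrence is 2 intervals after the first: 2 × 20 = 40 days after May 9, 1992.
May has 31 days — 22 days to the end of May leaves 18.
18 days into June → June 18, 1992.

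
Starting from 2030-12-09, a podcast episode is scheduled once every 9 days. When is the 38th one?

2031-11-07

The 38th occurrence is 37 intervals after the first: 37 × 9 = 333 days after 2030-12-09.
December has 31 days — 22 days to the end of December leaves 311.
January has 31 days (280 left).
February has 28 days (252 left).
March has 31 days (221 left).
April has 30 days (191 left).
May has 31 days (160 left).
June has 30 days (130 left).
July has 31 days (99 left).
August has 31 days (68 left).
September has 30 days (38 left).
October has 31 days (7 left).
7 days into November → 2031-11-07.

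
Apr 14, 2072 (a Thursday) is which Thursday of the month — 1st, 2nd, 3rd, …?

2nd

Day 14 falls in week ⌈14/7⌉ of the month.
Days 1–7 hold the 1st Thursday, 8–14 the 2nd, 15–21 the 3rd, 22–28 the 4th, 29–31 the 5th.
14 is in the range for the 2nd.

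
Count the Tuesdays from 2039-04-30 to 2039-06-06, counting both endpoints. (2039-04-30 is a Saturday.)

5

2039-04-30 is a Saturday; the first Tuesday on or after it is 2039-05-03 (3 days later).
From 2039-05-03 to 2039-06-06: 28 + 6 = 34 days (rest of May, June).
34 ÷ 7 = 4 full weeks with remainder 6, so 4 more Tuesdays after the first → 5.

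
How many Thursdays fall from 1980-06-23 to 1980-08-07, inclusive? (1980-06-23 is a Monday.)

1980-06-23 is a Monday; the first Thursday on or after it is 1980-06-26 (3 days later).
From 1980-06-26 to 1980-08-07: 4 + 31 + 7 = 42 days (rest of June, July, August).
42 ÷ 7 = 6 full weeks with remainder 0, so 6 more Thursdays after the first → 7.

7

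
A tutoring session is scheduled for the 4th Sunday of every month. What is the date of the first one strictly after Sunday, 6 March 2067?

March 2067 starts on a Tuesday; its first Sunday is the 6th, so the 4th Sunday is the 27th — 27 March 2067.
27 March 2067 is after 6 March 2067, so that is the next one.

27 March 2067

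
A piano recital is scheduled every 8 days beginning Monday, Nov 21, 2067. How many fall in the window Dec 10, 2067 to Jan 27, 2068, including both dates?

6

Occurrences land 8·i days after Nov 21, 2067 for i = 0, 1, 2, …
Dec 10, 2067 is 19 days after the start; 19 ÷ 8 = 2 remainder 3; since the remainder is 3, round up to i = 3. First occurrence in the window: #4 on Dec 15, 2067 (3×8 = 24 days in).
Jan 27, 2068 is 67 days after the start; 67 ÷ 8 = 8 remainder 3. Last occurrence in the window: #9 on Jan 24, 2068.
Occurrences #4 through #9: 6 in total.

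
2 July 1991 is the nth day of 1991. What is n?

Days in months before July: 31 + 28 + 31 + 30 + 31 + 30 = 181.
Plus 2 days into July → day 183.

183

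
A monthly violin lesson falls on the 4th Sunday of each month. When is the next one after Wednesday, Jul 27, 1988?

Aug 28, 1988

Jul 1988 starts on a Friday; its first Sunday is the 3rd, so the 4th Sunday is the 24th — Jul 24, 1988.
That is not after Jul 27, 1988, so look at Aug 1988.
Aug 1988 starts on a Monday; its first Sunday is the 7th, so the 4th Sunday is the 28th — Aug 28, 1988.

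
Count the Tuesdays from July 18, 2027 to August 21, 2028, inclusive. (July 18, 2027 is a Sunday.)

July 18, 2027 is a Sunday; the first Tuesday on or after it is July 20, 2027 (2 days later).
From July 20, 2027 to August 21, 2028: 164 + 234 = 398 days (rest of 2027, to August 21, 2028 in 2028).
398 ÷ 7 = 56 full weeks with remainder 6, so 56 more Tuesdays after the first → 57.

57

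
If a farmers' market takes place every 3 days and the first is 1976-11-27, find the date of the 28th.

1977-02-16

The 28th occurrence is 27 intervals after the first: 27 × 3 = 81 days after 1976-11-27.
November has 30 days — 3 days to the end of November leaves 78.
December has 31 days (47 left).
January has 31 days (16 left).
16 days into February → 1977-02-16.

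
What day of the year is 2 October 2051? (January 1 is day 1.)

Days in months before October: 31 + 28 + 31 + 30 + 31 + 30 + 31 + 31 + 30 = 273.
Plus 2 days into October → day 275.

275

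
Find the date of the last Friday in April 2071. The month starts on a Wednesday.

April 2071 begins on a Wednesday, so the first Friday is April 3 (2 days later).
April 2071 has 30 days. Adding weeks: 3, 10, 17, 24 — the last one ≤ 30 is the 24th.

April 24, 2071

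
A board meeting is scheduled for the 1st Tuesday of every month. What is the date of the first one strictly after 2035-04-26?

April 2035 starts on a Sunday, so its 1st Tuesday is 2035-04-03 (2 days in).
That is not after 2035-04-26, so look at May 2035.
May 2035 starts on a Tuesday, so its 1st Tuesday is 2035-05-01.

2035-05-01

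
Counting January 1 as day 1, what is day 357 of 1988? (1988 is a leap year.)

Dec 22, 1988

Jan has 31 days (357 − 31 = 326 remain).
Feb has 29 days (326 − 29 = 297 remain).
Mar has 31 days (297 − 31 = 266 remain).
Apr has 30 days (266 − 30 = 236 remain).
May has 31 days (236 − 31 = 205 remain).
Jun has 30 days (205 − 30 = 175 remain).
Jul has 31 days (175 − 31 = 144 remain).
Aug has 31 days (144 − 31 = 113 remain).
Sep has 30 days (113 − 30 = 83 remain).
Oct has 31 days (83 − 31 = 52 remain).
Nov has 30 days (52 − 30 = 22 remain).
22 into Dec → Dec 22.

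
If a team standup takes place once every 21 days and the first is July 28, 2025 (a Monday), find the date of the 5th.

October 20, 2025

The 5th occurrence is 4 intervals after the first: 4 × 21 = 84 days after July 28, 2025.
July has 31 days — 3 days to the end of July leaves 81.
August has 31 days (50 left).
September has 30 days (20 left).
20 days into October → October 20, 2025.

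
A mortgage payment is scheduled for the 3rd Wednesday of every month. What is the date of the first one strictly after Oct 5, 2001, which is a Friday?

Oct 2001 starts on a Monday; its first Wednesday is the 3rd, so the 3rd Wednesday is the 17th — Oct 17, 2001.
Oct 17, 2001 is after Oct 5, 2001, so that is the next one.

Oct 17, 2001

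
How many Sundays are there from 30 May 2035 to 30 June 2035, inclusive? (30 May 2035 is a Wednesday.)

4

30 May 2035 is a Wednesday; the first Sunday on or after it is 3 June 2035 (4 days later).
From 3 June 2035 to 30 June 2035 is 30 − 3 = 27 days.
27 ÷ 7 = 3 full weeks with remainder 6, so 3 more Sundays after the first → 4.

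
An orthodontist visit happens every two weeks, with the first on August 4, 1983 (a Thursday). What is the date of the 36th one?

The 36th occurrence is 35 intervals after the first: 35 × 14 = 490 days after August 4, 1983.
August has 31 days — 27 days to the end of August leaves 463.
From end of August to end of 1983 is 122 days (341 left).
January has 31 days (310 left).
February has 29 days (281 left).
March has 31 days (250 left).
April has 30 days (220 left).
May has 31 days (189 left).
June has 30 days (159 left).
July has 31 days (128 left).
August has 31 days (97 left).
September has 30 days (67 left).
October has 31 days (36 left).
November has 30 days (6 left).
6 days into December → December 6, 1984.

December 6, 1984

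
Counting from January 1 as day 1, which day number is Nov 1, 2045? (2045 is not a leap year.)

Days in months before Nov: 31 + 28 + 31 + 30 + 31 + 30 + 31 + 31 + 30 + 31 = 304.
Plus 1 day into Nov → day 305.

305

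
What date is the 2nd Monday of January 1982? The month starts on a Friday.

January 1982 begins on a Friday, so the first Monday is January 4 (3 days later).
The 2nd Monday is 1 weeks later: 4 + 7 = 11.

11 January 1982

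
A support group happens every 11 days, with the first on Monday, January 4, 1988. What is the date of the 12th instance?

The 12th occurrence is 11 intervals after the first: 11 × 11 = 121 days after January 4, 1988.
January has 31 days — 27 days to the end of January leaves 94.
February has 29 days (65 left).
March has 31 days (34 left).
April has 30 days (4 left).
4 days into May → May 4, 1988.

May 4, 1988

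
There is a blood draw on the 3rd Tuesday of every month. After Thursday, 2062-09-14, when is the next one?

September 2062 starts on a Friday; its first Tuesday is the 5th, so the 3rd Tuesday is the 19th — 2062-09-19.
2062-09-19 is after 2062-09-14, so that is the next one.

2062-09-19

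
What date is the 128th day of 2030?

8 May 2030

January has 31 days (128 − 31 = 97 remain).
February has 28 days (97 − 28 = 69 remain).
March has 31 days (69 − 31 = 38 remain).
April has 30 days (38 − 30 = 8 remain).
8 into May → May 8.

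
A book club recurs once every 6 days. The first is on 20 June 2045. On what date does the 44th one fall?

The 44th occurrence is 43 intervals after the first: 43 × 6 = 258 days after 20 June 2045.
June has 30 days — 10 days to the end of June leaves 248.
July has 31 days (217 left).
August has 31 days (186 left).
September has 30 days (156 left).
October has 31 days (125 left).
November has 30 days (95 left).
December has 31 days (64 left).
January has 31 days (33 left).
February has 28 days (5 left).
5 days into March → 5 March 2046.

5 March 2046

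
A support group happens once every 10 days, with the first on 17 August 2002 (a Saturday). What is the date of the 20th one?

23 February 2003

The 20th occurrence is 19 intervals after the first: 19 × 10 = 190 days after 17 August 2002.
August has 31 days — 14 days to the end of August leaves 176.
September has 30 days (146 left).
October has 31 days (115 left).
November has 30 days (85 left).
December has 31 days (54 left).
January has 31 days (23 left).
23 days into February → 23 February 2003.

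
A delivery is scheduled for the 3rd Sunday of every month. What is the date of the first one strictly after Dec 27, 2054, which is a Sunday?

Jan 17, 2055

Dec 2054 starts on a Tuesday; its first Sunday is the 6th, so the 3rd Sunday is the 20th — Dec 20, 2054.
That is not after Dec 27, 2054, so look at Jan 2055.
Jan 2055 starts on a Friday; its first Sunday is the 3rd, so the 3rd Sunday is the 17th — Jan 17, 2055.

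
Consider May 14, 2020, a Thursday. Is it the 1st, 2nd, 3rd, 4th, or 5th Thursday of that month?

Day 14 falls in week ⌈14/7⌉ of the month.
Days 1–7 hold the 1st Thursday, 8–14 the 2nd, 15–21 the 3rd, 22–28 the 4th, 29–31 the 5th.
14 is in the range for the 2nd.

2nd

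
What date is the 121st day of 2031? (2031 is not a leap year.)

January has 31 days (121 − 31 = 90 remain).
February has 28 days (90 − 28 = 62 remain).
March has 31 days (62 − 31 = 31 remain).
April has 30 days (31 − 30 = 1 remain).
1 into May → May 1.

1 May 2031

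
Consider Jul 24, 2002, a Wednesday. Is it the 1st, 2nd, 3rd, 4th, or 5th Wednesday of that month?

4th

Day 24 falls in week ⌈24/7⌉ of the month.
Days 1–7 hold the 1st Wednesday, 8–14 the 2nd, 15–21 the 3rd, 22–28 the 4th, 29–31 the 5th.
24 is in the range for the 4th.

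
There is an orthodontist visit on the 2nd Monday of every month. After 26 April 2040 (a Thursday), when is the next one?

April 2040 starts on a Sunday; its first Monday is the 2nd, so the 2nd Monday is the 9th — 9 April 2040.
That is not after 26 April 2040, so look at May 2040.
May 2040 starts on a Tuesday; its first Monday is the 7th, so the 2nd Monday is the 14th — 14 May 2040.

14 May 2040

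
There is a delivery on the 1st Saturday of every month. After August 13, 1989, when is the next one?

August 1989 starts on a Tuesday, so its 1st Saturday is August 5, 1989 (4 days in).
That is not after August 13, 1989, so look at September 1989.
September 1989 starts on a Friday, so its 1st Saturday is September 2, 1989 (1 day in).

September 2, 1989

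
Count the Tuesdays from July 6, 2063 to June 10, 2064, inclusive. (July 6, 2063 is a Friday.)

July 6, 2063 is a Friday; the first Tuesday on or after it is July 10, 2063 (4 days later).
From July 10, 2063 to June 10, 2064: 174 + 162 = 336 days (rest of 2063, to June 10, 2064 in 2064).
336 ÷ 7 = 48 full weeks with remainder 0, so 48 more Tuesdays after the first → 49.

49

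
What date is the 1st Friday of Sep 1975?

Sep 5, 1975

Sep 1975 begins on a Monday, so the first Friday is Sep 5 (4 days later).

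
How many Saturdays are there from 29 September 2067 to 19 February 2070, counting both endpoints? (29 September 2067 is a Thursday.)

29 September 2067 is a Thursday; the first Saturday on or after it is 1 October 2067 (2 days later).
From 1 October 2067 to 19 February 2070: 91 + 366 + 365 + 50 = 872 days (rest of 2067, 2068, 2069, to 19 February 2070 in 2070).
872 ÷ 7 = 124 full weeks with remainder 4, so 124 more Saturdays after the first → 125.

125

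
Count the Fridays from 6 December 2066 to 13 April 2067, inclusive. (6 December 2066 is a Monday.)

18

6 December 2066 is a Monday; the first Friday on or after it is 10 December 2066 (4 days later).
From 10 December 2066 to 13 April 2067: 21 + 31 + 28 + 31 + 13 = 124 days (rest of December, January, February, March, April).
124 ÷ 7 = 17 full weeks with remainder 5, so 17 more Fridays after the first → 18.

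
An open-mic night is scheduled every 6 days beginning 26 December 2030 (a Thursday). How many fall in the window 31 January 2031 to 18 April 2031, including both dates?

Occurrences land 6·i days after 26 December 2030 for i = 0, 1, 2, …
31 January 2031 is 36 days after the start; 36 ÷ 6 = 6 remainder 0. First occurrence in the window: #7 on 31 January 2031 (6×6 = 36 days in).
18 April 2031 is 113 days after the start; 113 ÷ 6 = 18 remainder 5. Last occurrence in the window: #19 on 13 April 2031.
Occurrences #7 through #19: 13 in total.

13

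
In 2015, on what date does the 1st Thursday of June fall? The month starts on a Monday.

June 2015 begins on a Monday, so the first Thursday is June 4 (3 days later).

4 June 2015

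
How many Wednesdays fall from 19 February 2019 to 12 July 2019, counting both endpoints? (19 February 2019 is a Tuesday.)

21

19 February 2019 is a Tuesday; the first Wednesday on or after it is 20 February 2019 (1 day later).
From 20 February 2019 to 12 July 2019: 8 + 31 + 30 + 31 + 30 + 12 = 142 days (rest of February, March, April, May, June, July).
142 ÷ 7 = 20 full weeks with remainder 2, so 20 more Wednesdays after the first → 21.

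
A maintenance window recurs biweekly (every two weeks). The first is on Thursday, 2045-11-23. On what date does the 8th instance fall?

The 8th occurrence is 7 intervals after the first: 7 × 14 = 98 days after 2045-11-23.
November has 30 days — 7 days to the end of November leaves 91.
December has 31 days (60 left).
January has 31 days (29 left).
February has 28 days (1 left).
1 day into March → 2046-03-01.

2046-03-01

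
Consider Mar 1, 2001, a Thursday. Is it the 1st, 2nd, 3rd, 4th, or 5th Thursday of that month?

1st

Day 1 falls in week ⌈1/7⌉ of the month.
Days 1–7 hold the 1st Thursday, 8–14 the 2nd, 15–21 the 3rd, 22–28 the 4th, 29–31 the 5th.
1 is in the range for the 1st.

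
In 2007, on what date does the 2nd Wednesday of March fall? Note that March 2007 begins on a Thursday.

2007-03-14

March 2007 begins on a Thursday, so the first Wednesday is March 7 (6 days later).
The 2nd Wednesday is 1 weeks later: 7 + 7 = 14.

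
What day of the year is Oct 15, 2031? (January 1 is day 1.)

288

Days in months before Oct: 31 + 28 + 31 + 30 + 31 + 30 + 31 + 31 + 30 = 273.
Plus 15 days into Oct → day 288.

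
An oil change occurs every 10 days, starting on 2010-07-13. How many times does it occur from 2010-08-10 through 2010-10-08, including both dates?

6

Occurrences land 10·i days after 2010-07-13 for i = 0, 1, 2, …
2010-08-10 is 28 days after the start; 28 ÷ 10 = 2 remainder 8; since the remainder is 8, round up to i = 3. First occurrence in the window: #4 on 2010-08-12 (3×10 = 30 days in).
2010-10-08 is 87 days after the start; 87 ÷ 10 = 8 remainder 7. Last occurrence in the window: #9 on 2010-10-01.
Occurrences #4 through #9: 6 in total.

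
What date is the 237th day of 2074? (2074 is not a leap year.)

January has 31 days (237 − 31 = 206 remain).
February has 28 days (206 − 28 = 178 remain).
March has 31 days (178 − 31 = 147 remain).
April has 30 days (147 − 30 = 117 remain).
May has 31 days (117 − 31 = 86 remain).
June has 30 days (86 − 30 = 56 remain).
July has 31 days (56 − 31 = 25 remain).
25 into August → August 25.

25 August 2074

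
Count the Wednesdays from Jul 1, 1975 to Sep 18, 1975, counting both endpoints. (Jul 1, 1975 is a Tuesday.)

12

Jul 1, 1975 is a Tuesday; the first Wednesday on or after it is Jul 2, 1975 (1 day later).
From Jul 2, 1975 to Sep 18, 1975: 29 + 31 + 18 = 78 days (rest of Jul, Aug, Sep).
78 ÷ 7 = 11 full weeks with remainder 1, so 11 more Wednesdays after the first → 12.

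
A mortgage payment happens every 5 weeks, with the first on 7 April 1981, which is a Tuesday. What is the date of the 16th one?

14 September 1982

The 16th occurrence is 15 intervals after the first: 15 × 35 = 525 days after 7 April 1981.
April has 30 days — 23 days to the end of April leaves 502.
From end of April to end of 1981 is 245 days (257 left).
January has 31 days (226 left).
February has 28 days (198 left).
March has 31 days (167 left).
April has 30 days (137 left).
May has 31 days (106 left).
June has 30 days (76 left).
July has 31 days (45 left).
August has 31 days (14 left).
14 days into September → 14 September 1982.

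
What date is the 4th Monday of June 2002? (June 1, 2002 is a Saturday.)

2002-06-24

June 2002 begins on a Saturday, so the first Monday is June 3 (2 days later).
The 4th Monday is 3 weeks later: 3 + 21 = 24.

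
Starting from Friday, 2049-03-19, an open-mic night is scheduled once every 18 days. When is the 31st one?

The 31st occurrence is 30 intervals after the first: 30 × 18 = 540 days after 2049-03-19.
March has 31 days — 12 days to the end of March leaves 528.
From end of March to end of 2049 is 275 days (253 left).
January has 31 days (222 left).
February has 28 days (194 left).
March has 31 days (163 left).
April has 30 days (133 left).
May has 31 days (102 left).
June has 30 days (72 left).
July has 31 days (41 left).
August has 31 days (10 left).
10 days into September → 2050-09-10.

2050-09-10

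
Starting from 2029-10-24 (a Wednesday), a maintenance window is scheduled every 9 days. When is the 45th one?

The 45th occurrence is 44 intervals after the first: 44 × 9 = 396 days after 2029-10-24.
October has 31 days — 7 days to the end of October leaves 389.
November has 30 days (359 left).
December has 31 days (328 left).
January has 31 days (297 left).
February has 28 days (269 left).
March has 31 days (238 left).
April has 30 days (208 left).
May has 31 days (177 left).
June has 30 days (147 left).
July has 31 days (116 left).
August has 31 days (85 left).
September has 30 days (55 left).
October has 31 days (24 left).
24 days into November → 2030-11-24.

2030-11-24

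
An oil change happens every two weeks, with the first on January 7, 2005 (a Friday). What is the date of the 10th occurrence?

The 10th occurrence is 9 intervals after the first: 9 × 14 = 126 days after January 7, 2005.
January has 31 days — 24 days to the end of January leaves 102.
February has 28 days (74 left).
March has 31 days (43 left).
April has 30 days (13 left).
13 days into May → May 13, 2005.

May 13, 2005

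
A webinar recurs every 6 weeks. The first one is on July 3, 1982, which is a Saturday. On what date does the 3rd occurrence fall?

September 25, 1982

The 3rd occurrence is 2 intervals after the first: 2 × 42 = 84 days after July 3, 1982.
July has 31 days — 28 days to the end of July leaves 56.
August has 31 days (25 left).
25 days into September → September 25, 1982.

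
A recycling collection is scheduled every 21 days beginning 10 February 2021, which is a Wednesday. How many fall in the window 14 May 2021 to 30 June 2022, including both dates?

Occurrences land 21·i days after 10 February 2021 for i = 0, 1, 2, …
14 May 2021 is 93 days after the start; 93 ÷ 21 = 4 remainder 9; since the remainder is 9, round up to i = 5. First occurrence in the window: #6 on 26 May 2021 (5×21 = 105 days in).
30 June 2022 is 505 days after the start; 505 ÷ 21 = 24 remainder 1. Last occurrence in the window: #25 on 29 June 2022.
Occurrences #6 through #25: 20 in total.

20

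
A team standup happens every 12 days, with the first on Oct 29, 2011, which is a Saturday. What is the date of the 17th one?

The 17th occurrence is 16 intervals after the first: 16 × 12 = 192 days after Oct 29, 2011.
Oct has 31 days — 2 days to the end of Oct leaves 190.
Nov has 30 days (160 left).
Dec has 31 days (129 left).
Jan has 31 days (98 left).
Feb has 29 days (69 left).
Mar has 31 days (38 left).
Apr has 30 days (8 left).
8 days into May → May 8, 2012.

May 8, 2012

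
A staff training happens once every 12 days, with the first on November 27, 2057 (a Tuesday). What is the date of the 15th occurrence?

The 15th occurrence is 14 intervals after the first: 14 × 12 = 168 days after November 27, 2057.
November has 30 days — 3 days to the end of November leaves 165.
December has 31 days (134 left).
January has 31 days (103 left).
February has 28 days (75 left).
March has 31 days (44 left).
April has 30 days (14 left).
14 days into May → May 14, 2058.

May 14, 2058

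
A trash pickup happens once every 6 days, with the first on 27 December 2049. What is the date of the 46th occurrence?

23 September 2050

The 46th occurrence is 45 intervals after the first: 45 × 6 = 270 days after 27 December 2049.
December has 31 days — 4 days to the end of December leaves 266.
January has 31 days (235 left).
February has 28 days (207 left).
March has 31 days (176 left).
April has 30 days (146 left).
May has 31 days (115 left).
June has 30 days (85 left).
July has 31 days (54 left).
August has 31 days (23 left).
23 days into September → 23 September 2050.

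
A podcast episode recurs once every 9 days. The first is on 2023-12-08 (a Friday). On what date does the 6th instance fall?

2024-01-22

The 6th occurrence is 5 intervals after the first: 5 × 9 = 45 days after 2023-12-08.
December has 31 days — 23 days to the end of December leaves 22.
22 days into January → 2024-01-22.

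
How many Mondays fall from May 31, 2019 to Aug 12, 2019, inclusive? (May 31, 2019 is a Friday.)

May 31, 2019 is a Friday; the first Monday on or after it is Jun 3, 2019 (3 days later).
From Jun 3, 2019 to Aug 12, 2019: 27 + 31 + 12 = 70 days (rest of Jun, Jul, Aug).
70 ÷ 7 = 10 full weeks with remainder 0, so 10 more Mondays after the first → 11.

11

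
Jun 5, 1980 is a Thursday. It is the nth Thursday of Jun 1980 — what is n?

1st

Day 5 falls in week ⌈5/7⌉ of the month.
Days 1–7 hold the 1st Thursday, 8–14 the 2nd, 15–21 the 3rd, 22–28 the 4th, 29–31 the 5th.
5 is in the range for the 1st.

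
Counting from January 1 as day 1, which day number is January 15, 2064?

15

Plus 15 days into January → day 15.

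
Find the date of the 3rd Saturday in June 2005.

2005-06-18

The first Saturday of June 2005 is June 4.
The 3rd Saturday is 2 weeks later: 4 + 14 = 18.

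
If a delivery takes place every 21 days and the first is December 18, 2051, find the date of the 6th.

The 6th occurrence is 5 intervals after the first: 5 × 21 = 105 days after December 18, 2051.
December has 31 days — 13 days to the end of December leaves 92.
January has 31 days (61 left).
February has 29 days (32 left).
March has 31 days (1 left).
1 day into April → April 1, 2052.

April 1, 2052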